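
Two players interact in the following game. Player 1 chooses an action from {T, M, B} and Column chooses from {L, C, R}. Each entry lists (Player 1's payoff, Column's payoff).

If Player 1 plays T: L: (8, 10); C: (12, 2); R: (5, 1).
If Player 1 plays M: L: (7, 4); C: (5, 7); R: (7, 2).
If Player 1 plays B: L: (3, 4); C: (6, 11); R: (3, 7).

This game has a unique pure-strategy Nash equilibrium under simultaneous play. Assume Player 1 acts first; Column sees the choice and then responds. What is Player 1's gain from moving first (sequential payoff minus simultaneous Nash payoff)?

0

Solve by backward induction (Player 1 leads).
- T: BR = L, leader payoff 8.
- M: BR = C, leader payoff 5.
- B: BR = C, leader payoff 6.
Among 8, 5, 6, the best is 8 at T. Subgame-perfect outcome: (T, L) with payoffs (8, 10).
For the simultaneous game, intersect best replies.
Player 1's best replies: L→T; C→T; R→M.
Column's best replies: T→L; M→C; B→C.
Only (T, L) has each player best-responding; Nash payoffs (8, 10).
Player 1's commitment gain: 8 − 8 = 0.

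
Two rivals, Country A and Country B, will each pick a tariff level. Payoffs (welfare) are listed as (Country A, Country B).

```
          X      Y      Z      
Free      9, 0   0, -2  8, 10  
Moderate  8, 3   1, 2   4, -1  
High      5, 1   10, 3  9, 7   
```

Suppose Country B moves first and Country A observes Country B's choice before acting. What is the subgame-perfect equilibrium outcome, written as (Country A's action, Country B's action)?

(High, Z)

Country A best-responds to each possible Country B move:
- X → Country A plays Free (best of 9, 8, 5); Country B gets 0.
- Y → Country A plays High (best of 0, 1, 10); Country B gets 3.
- Z → Country A plays High (best of 8, 4, 9); Country B gets 7.
Country B's induced payoffs are 0, 3, 7, so Country B commits to Z. Subgame-perfect outcome: (High, Z) with payoffs (9, 7).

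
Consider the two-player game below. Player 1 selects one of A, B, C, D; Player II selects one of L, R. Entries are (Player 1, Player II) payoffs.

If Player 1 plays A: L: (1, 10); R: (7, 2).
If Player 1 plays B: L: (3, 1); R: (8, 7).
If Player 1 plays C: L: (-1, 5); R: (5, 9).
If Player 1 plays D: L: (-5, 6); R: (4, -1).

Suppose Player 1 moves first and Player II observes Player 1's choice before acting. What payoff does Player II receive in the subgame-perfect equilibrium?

Work backward from Player II's decision.
- A: BR = L, leader payoff 1.
- B: BR = R, leader payoff 8.
- C: BR = R, leader payoff 5.
- D: BR = L, leader payoff -5.
Among 1, 8, 5, -5, the best is 8 at B. Subgame-perfect outcome: (B, R) with payoffs (8, 7).

7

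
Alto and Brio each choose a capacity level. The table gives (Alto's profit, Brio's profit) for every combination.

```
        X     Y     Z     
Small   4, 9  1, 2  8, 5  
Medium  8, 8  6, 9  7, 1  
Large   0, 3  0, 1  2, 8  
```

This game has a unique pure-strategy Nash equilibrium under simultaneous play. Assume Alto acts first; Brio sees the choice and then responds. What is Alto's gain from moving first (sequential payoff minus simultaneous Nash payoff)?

Work backward from Brio's decision.
- Small: BR = X, leader payoff 4.
- Medium: BR = Y, leader payoff 6.
- Large: BR = Z, leader payoff 2.
Alto's induced payoffs are 4, 6, 2, so Alto commits to Medium. Subgame-perfect outcome: (Medium, Y) with payoffs (6, 9).
Under simultaneous play:
Alto's best replies: X→Medium; Y→Medium; Z→Small.
Brio's best replies: Small→X; Medium→Y; Large→Z.
The unique mutual best reply is (Medium, Y), giving (6, 9).
Alto's commitment gain: 6 − 6 = 0.

0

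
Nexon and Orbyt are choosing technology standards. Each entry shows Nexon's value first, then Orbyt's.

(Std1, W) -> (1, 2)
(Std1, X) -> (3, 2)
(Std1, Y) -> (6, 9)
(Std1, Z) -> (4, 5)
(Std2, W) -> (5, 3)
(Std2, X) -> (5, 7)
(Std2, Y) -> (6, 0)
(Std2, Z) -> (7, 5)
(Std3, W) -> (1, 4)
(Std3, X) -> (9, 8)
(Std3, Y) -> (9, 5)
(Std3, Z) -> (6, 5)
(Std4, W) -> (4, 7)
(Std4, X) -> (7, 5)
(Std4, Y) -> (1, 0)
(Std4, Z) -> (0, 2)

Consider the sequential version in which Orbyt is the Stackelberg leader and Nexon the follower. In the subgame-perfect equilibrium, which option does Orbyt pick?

Nexon best-responds to each possible Orbyt move:
- W → Nexon plays Std2 (best of 1, 5, 1, 4); Orbyt gets 3.
- X → Nexon plays Std3 (best of 3, 5, 9, 7); Orbyt gets 8.
- Y → Nexon plays Std3 (best of 6, 6, 9, 1); Orbyt gets 5.
- Z → Nexon plays Std2 (best of 4, 7, 6, 0); Orbyt gets 5.
Maximizing over 3, 8, 5, 5, Orbyt chooses X. Subgame-perfect outcome: (Std3, X) with payoffs (9, 8).

X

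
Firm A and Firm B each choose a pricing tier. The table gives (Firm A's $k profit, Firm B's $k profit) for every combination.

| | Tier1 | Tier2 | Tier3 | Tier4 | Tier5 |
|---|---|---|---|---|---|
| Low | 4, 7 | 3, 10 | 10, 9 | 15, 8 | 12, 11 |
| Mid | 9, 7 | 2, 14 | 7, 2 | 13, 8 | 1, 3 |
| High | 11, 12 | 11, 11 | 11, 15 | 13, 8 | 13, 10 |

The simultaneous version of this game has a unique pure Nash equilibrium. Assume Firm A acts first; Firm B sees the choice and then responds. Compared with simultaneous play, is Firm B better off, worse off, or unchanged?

worse off

Firm B best-responds to each possible Firm A move:
- Low: BR = Tier5, leader payoff 12.
- Mid: BR = Tier2, leader payoff 2.
- High: BR = Tier3, leader payoff 11.
Maximizing over 12, 2, 11, Firm A chooses Low. Subgame-perfect outcome: (Low, Tier5) with payoffs (12, 11).
For the simultaneous game, intersect best replies.
Firm A's best replies: Tier1→High; Tier2→High; Tier3→High; Tier4→Low; Tier5→High.
Firm B's best replies: Low→Tier5; Mid→Tier2; High→Tier3.
The unique mutual best reply is (High, Tier3), giving (11, 15).
Firm B earns 11 sequentially versus 15 at the Nash outcome: worse off.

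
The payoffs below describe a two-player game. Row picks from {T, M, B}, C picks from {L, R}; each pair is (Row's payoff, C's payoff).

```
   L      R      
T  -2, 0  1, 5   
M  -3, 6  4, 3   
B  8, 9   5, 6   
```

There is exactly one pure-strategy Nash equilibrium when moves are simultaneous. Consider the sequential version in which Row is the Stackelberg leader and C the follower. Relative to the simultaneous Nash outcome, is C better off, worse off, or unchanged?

unchanged

C best-responds to each possible Row move:
- T: BR = R, leader payoff 1.
- M: BR = L, leader payoff -3.
- B: BR = L, leader payoff 8.
Among 1, -3, 8, the best is 8 at B. Subgame-perfect outcome: (B, L) with payoffs (8, 9).
Now find the simultaneous Nash equilibrium.
Row's best replies: L→B; R→B.
C's best replies: T→R; M→L; B→L.
Only (B, L) has each player best-responding; Nash payoffs (8, 9).
C earns 9 sequentially versus 9 at the Nash outcome: unchanged.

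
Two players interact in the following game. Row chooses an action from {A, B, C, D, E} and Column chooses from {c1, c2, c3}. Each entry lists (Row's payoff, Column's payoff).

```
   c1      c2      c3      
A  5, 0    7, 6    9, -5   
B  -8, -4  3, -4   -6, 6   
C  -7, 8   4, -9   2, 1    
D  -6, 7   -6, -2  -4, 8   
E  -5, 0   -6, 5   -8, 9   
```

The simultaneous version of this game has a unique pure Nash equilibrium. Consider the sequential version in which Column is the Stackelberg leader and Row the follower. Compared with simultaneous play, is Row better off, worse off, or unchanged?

Backward induction with Column moving first.
- c1 → Row plays A (best of 5, -8, -7, -6, -5); Column gets 0.
- c2 → Row plays A (best of 7, 3, 4, -6, -6); Column gets 6.
- c3 → Row plays A (best of 9, -6, 2, -4, -8); Column gets -5.
Maximizing over 0, 6, -5, Column chooses c2. Subgame-perfect outcome: (A, c2) with payoffs (7, 6).
For the simultaneous game, intersect best replies.
Row's best replies: c1→A; c2→A; c3→A.
Column's best replies: A→c2; B→c3; C→c1; D→c3; E→c3.
Only (A, c2) has each player best-responding; Nash payoffs (7, 6).
Row earns 7 sequentially versus 7 at the Nash outcome: unchanged.

unchanged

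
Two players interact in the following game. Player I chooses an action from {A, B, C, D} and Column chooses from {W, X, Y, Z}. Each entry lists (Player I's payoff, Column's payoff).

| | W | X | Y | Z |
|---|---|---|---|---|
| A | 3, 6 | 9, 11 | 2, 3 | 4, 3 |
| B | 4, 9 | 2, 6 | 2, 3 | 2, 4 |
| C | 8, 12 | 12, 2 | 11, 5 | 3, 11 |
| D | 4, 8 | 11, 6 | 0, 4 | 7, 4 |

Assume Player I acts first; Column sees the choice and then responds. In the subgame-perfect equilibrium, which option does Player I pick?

Work backward from Column's decision.
- A: BR = X, leader payoff 9.
- B: BR = W, leader payoff 4.
- C: BR = W, leader payoff 8.
- D: BR = W, leader payoff 4.
Player I's induced payoffs are 9, 4, 8, 4, so Player I commits to A. Subgame-perfect outcome: (A, X) with payoffs (9, 11).

A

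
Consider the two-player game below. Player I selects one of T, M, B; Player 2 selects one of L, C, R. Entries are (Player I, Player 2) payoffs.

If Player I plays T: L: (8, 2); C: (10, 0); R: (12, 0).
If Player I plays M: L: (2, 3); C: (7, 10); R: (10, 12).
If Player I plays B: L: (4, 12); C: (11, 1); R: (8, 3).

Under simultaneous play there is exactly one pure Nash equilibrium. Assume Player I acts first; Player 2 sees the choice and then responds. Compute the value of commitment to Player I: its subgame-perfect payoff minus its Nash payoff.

Backward induction with Player I moving first.
- T: Player 2 compares 2, 0, 0 and picks L; Player I would get 8.
- M: Player 2 compares 3, 10, 12 and picks R; Player I would get 10.
- B: Player 2 compares 12, 1, 3 and picks L; Player I would get 4.
Player I's induced payoffs are 8, 10, 4, so Player I commits to M. Subgame-perfect outcome: (M, R) with payoffs (10, 12).
Now find the simultaneous Nash equilibrium.
Player I's best replies: L→T; C→B; R→T.
Player 2's best replies: T→L; M→R; B→L.
Only (T, L) has each player best-responding; Nash payoffs (8, 2).
Player I's commitment gain: 10 − 8 = 2.

2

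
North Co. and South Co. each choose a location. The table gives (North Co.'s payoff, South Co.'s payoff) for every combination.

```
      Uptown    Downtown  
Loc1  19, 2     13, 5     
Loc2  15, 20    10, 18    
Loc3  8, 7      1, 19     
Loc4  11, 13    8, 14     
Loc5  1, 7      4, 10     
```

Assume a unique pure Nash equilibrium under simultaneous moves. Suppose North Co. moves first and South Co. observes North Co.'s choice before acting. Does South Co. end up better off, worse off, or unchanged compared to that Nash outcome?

South Co. best-responds to each possible North Co. move:
- Loc1 → South Co. plays Downtown (best of 2, 5); North Co. gets 13.
- Loc2 → South Co. plays Uptown (best of 20, 18); North Co. gets 15.
- Loc3 → South Co. plays Downtown (best of 7, 19); North Co. gets 1.
- Loc4 → South Co. plays Downtown (best of 13, 14); North Co. gets 8.
- Loc5 → South Co. plays Downtown (best of 7, 10); North Co. gets 4.
North Co.'s induced payoffs are 13, 15, 1, 8, 4, so North Co. commits to Loc2. Subgame-perfect outcome: (Loc2, Uptown) with payoffs (15, 20).
For the simultaneous game, intersect best replies.
North Co.'s best replies: Uptown→Loc1; Downtown→Loc1.
South Co.'s best replies: Loc1→Downtown; Loc2→Uptown; Loc3→Downtown; Loc4→Downtown; Loc5→Downtown.
The unique mutual best reply is (Loc1, Downtown), giving (13, 5).
South Co. earns 20 sequentially versus 5 at the Nash outcome: better off.

better off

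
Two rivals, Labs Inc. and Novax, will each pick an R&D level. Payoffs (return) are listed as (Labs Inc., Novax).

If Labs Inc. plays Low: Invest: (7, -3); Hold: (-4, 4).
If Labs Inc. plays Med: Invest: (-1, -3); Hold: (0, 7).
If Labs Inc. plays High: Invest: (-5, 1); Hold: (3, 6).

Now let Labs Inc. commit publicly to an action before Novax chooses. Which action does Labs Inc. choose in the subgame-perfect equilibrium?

Work backward from Novax's decision.
- Low: Novax compares -3, 4 and picks Hold; Labs Inc. would get -4.
- Med: Novax compares -3, 7 and picks Hold; Labs Inc. would get 0.
- High: Novax compares 1, 6 and picks Hold; Labs Inc. would get 3.
Labs Inc.'s induced payoffs are -4, 0, 3, so Labs Inc. commits to High. Subgame-perfect outcome: (High, Hold) with payoffs (3, 6).

High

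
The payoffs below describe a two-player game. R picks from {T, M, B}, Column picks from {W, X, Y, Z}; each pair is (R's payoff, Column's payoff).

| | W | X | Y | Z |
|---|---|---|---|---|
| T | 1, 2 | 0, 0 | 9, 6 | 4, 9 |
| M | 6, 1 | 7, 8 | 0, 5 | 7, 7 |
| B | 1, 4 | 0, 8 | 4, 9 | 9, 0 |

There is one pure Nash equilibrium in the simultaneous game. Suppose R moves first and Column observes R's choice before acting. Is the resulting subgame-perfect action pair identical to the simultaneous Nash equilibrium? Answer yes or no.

yes

Work backward from Column's decision.
- T: BR = Z, leader payoff 4.
- M: BR = X, leader payoff 7.
- B: BR = Y, leader payoff 4.
R's induced payoffs are 4, 7, 4, so R commits to M. Subgame-perfect outcome: (M, X) with payoffs (7, 8).
Now find the simultaneous Nash equilibrium.
R's best replies: W→M; X→M; Y→T; Z→B.
Column's best replies: T→Z; M→X; B→Y.
The unique mutual best reply is (M, X), giving (7, 8).
Sequential outcome (M, X) coincides with the Nash profile (M, X).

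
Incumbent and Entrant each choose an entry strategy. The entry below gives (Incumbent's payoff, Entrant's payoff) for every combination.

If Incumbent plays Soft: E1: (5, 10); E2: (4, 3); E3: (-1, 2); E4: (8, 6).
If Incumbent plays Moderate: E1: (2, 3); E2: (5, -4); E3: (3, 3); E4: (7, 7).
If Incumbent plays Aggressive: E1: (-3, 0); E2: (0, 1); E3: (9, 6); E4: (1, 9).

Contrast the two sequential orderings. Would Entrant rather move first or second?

first

If Incumbent leads: Entrant's best replies are Soft→E1, Moderate→E4, Aggressive→E4; Incumbent's induced payoffs 5, 7, 1; outcome (Moderate, E4), payoffs (7, 7).
If Entrant leads: Incumbent's best replies are E1→Soft, E2→Moderate, E3→Aggressive, E4→Soft; Entrant's induced payoffs 10, -4, 6, 6; outcome (Soft, E1), payoffs (5, 10).
Entrant gets 10 moving first and 7 moving second, so Entrant prefers to move first.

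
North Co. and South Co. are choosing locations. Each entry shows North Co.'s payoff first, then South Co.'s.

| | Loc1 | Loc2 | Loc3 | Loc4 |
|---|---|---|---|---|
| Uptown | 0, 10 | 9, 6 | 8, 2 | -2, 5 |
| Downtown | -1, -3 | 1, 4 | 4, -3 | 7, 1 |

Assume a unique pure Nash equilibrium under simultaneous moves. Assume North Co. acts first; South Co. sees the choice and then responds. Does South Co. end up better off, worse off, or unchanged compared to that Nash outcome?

South Co. best-responds to each possible North Co. move:
- Uptown → South Co. plays Loc1 (best of 10, 6, 2, 5); North Co. gets 0.
- Downtown → South Co. plays Loc2 (best of -3, 4, -3, 1); North Co. gets 1.
North Co.'s induced payoffs are 0, 1, so North Co. commits to Downtown. Subgame-perfect outcome: (Downtown, Loc2) with payoffs (1, 4).
For the simultaneous game, intersect best replies.
North Co.'s best replies: Loc1→Uptown; Loc2→Uptown; Loc3→Uptown; Loc4→Downtown.
South Co.'s best replies: Uptown→Loc1; Downtown→Loc2.
Only (Uptown, Loc1) has each player best-responding; Nash payoffs (0, 10).
South Co. earns 4 sequentially versus 10 at the Nash outcome: worse off.

worse off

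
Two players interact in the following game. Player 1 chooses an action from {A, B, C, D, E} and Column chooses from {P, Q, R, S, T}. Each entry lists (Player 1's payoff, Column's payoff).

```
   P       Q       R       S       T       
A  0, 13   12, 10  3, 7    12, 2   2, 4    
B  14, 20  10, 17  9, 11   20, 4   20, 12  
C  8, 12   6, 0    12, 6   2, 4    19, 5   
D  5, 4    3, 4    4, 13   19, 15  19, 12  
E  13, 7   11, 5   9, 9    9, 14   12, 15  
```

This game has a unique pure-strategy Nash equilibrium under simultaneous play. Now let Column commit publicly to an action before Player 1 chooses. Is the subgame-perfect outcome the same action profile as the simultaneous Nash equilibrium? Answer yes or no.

yes

Solve by backward induction (Column leads).
- P: BR = B, leader payoff 20.
- Q: BR = A, leader payoff 10.
- R: BR = C, leader payoff 6.
- S: BR = B, leader payoff 4.
- T: BR = B, leader payoff 12.
Maximizing over 20, 10, 6, 4, 12, Column chooses P. Subgame-perfect outcome: (B, P) with payoffs (14, 20).
Under simultaneous play:
Player 1's best replies: P→B; Q→A; R→C; S→B; T→B.
Column's best replies: A→P; B→P; C→P; D→S; E→T.
Only (B, P) has each player best-responding; Nash payoffs (14, 20).
Sequential outcome (B, P) coincides with the Nash profile (B, P).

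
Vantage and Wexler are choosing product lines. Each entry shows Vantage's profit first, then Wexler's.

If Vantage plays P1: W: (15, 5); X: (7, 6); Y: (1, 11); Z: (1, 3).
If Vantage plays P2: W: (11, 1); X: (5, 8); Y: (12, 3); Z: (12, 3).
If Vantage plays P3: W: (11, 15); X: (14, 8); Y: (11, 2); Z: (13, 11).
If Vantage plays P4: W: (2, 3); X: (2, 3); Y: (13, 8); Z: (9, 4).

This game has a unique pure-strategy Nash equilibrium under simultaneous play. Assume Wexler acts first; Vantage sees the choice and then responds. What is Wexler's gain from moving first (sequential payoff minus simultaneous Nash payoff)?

3

Solve by backward induction (Wexler leads).
- W: Vantage compares 15, 11, 11, 2 and picks P1; Wexler would get 5.
- X: Vantage compares 7, 5, 14, 2 and picks P3; Wexler would get 8.
- Y: Vantage compares 1, 12, 11, 13 and picks P4; Wexler would get 8.
- Z: Vantage compares 1, 12, 13, 9 and picks P3; Wexler would get 11.
Maximizing over 5, 8, 8, 11, Wexler chooses Z. Subgame-perfect outcome: (P3, Z) with payoffs (13, 11).
For the simultaneous game, intersect best replies.
Vantage's best replies: W→P1; X→P3; Y→P4; Z→P3.
Wexler's best replies: P1→Y; P2→X; P3→W; P4→Y.
Only (P4, Y) has each player best-responding; Nash payoffs (13, 8).
Wexler's commitment gain: 11 − 8 = 3.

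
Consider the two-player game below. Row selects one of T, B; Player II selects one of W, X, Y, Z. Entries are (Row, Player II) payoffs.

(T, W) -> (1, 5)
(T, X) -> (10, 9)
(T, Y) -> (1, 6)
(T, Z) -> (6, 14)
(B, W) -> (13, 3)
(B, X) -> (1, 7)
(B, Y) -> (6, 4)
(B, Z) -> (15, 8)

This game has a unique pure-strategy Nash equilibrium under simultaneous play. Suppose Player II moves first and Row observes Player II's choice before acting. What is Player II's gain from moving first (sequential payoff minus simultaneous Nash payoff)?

Solve by backward induction (Player II leads).
- W: BR = B, leader payoff 3.
- X: BR = T, leader payoff 9.
- Y: BR = B, leader payoff 4.
- Z: BR = B, leader payoff 8.
Maximizing over 3, 9, 4, 8, Player II chooses X. Subgame-perfect outcome: (T, X) with payoffs (10, 9).
Now find the simultaneous Nash equilibrium.
Row's best replies: W→B; X→T; Y→B; Z→B.
Player II's best replies: T→Z; B→Z.
The unique mutual best reply is (B, Z), giving (15, 8).
Player II's commitment gain: 9 − 8 = 1.

1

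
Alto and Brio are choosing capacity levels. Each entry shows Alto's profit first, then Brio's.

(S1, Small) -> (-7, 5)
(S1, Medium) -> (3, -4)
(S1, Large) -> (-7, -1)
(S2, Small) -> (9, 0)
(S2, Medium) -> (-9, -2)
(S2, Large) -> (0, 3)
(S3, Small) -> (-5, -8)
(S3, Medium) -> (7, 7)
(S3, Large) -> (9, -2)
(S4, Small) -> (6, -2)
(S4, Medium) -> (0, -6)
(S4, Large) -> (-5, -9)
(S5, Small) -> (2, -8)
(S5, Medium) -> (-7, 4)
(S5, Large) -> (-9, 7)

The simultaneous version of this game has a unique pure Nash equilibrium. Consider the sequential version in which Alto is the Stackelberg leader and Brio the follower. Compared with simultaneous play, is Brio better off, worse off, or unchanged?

Brio best-responds to each possible Alto move:
- S1 → Brio plays Small (best of 5, -4, -1); Alto gets -7.
- S2 → Brio plays Large (best of 0, -2, 3); Alto gets 0.
- S3 → Brio plays Medium (best of -8, 7, -2); Alto gets 7.
- S4 → Brio plays Small (best of -2, -6, -9); Alto gets 6.
- S5 → Brio plays Large (best of -8, 4, 7); Alto gets -9.
Among -7, 0, 7, 6, -9, the best is 7 at S3. Subgame-perfect outcome: (S3, Medium) with payoffs (7, 7).
For the simultaneous game, intersect best replies.
Alto's best replies: Small→S2; Medium→S3; Large→S3.
Brio's best replies: S1→Small; S2→Large; S3→Medium; S4→Small; S5→Large.
The unique mutual best reply is (S3, Medium), giving (7, 7).
Brio earns 7 sequentially versus 7 at the Nash outcome: unchanged.

unchanged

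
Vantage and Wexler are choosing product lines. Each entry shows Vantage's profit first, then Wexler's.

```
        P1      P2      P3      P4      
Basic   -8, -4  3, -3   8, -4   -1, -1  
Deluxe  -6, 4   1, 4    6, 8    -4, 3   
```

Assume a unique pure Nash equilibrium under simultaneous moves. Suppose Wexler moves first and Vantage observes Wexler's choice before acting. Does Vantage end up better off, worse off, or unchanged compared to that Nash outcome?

Vantage best-responds to each possible Wexler move:
- P1 → Vantage plays Deluxe (best of -8, -6); Wexler gets 4.
- P2 → Vantage plays Basic (best of 3, 1); Wexler gets -3.
- P3 → Vantage plays Basic (best of 8, 6); Wexler gets -4.
- P4 → Vantage plays Basic (best of -1, -4); Wexler gets -1.
Maximizing over 4, -3, -4, -1, Wexler chooses P1. Subgame-perfect outcome: (Deluxe, P1) with payoffs (-6, 4).
Now find the simultaneous Nash equilibrium.
Vantage's best replies: P1→Deluxe; P2→Basic; P3→Basic; P4→Basic.
Wexler's best replies: Basic→P4; Deluxe→P3.
The unique mutual best reply is (Basic, P4), giving (-1, -1).
Vantage earns -6 sequentially versus -1 at the Nash outcome: worse off.

worse off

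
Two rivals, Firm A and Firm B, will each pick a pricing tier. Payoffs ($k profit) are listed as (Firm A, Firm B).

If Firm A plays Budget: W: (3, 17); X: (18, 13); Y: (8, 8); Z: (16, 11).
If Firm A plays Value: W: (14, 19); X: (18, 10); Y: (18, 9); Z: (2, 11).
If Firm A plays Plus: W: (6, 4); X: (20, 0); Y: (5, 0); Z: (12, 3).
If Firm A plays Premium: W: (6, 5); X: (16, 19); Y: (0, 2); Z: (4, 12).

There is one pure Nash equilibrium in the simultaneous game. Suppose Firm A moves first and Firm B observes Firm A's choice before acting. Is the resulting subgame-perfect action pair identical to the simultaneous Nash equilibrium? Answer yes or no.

Backward induction with Firm A moving first.
- Budget → Firm B plays W (best of 17, 13, 8, 11); Firm A gets 3.
- Value → Firm B plays W (best of 19, 10, 9, 11); Firm A gets 14.
- Plus → Firm B plays W (best of 4, 0, 0, 3); Firm A gets 6.
- Premium → Firm B plays X (best of 5, 19, 2, 12); Firm A gets 16.
Firm A's induced payoffs are 3, 14, 6, 16, so Firm A commits to Premium. Subgame-perfect outcome: (Premium, X) with payoffs (16, 19).
For the simultaneous game, intersect best replies.
Firm A's best replies: W→Value; X→Plus; Y→Value; Z→Budget.
Firm B's best replies: Budget→W; Value→W; Plus→W; Premium→X.
The unique mutual best reply is (Value, W), giving (14, 19).
Sequential outcome (Premium, X) differs from the Nash profile (Value, W).

no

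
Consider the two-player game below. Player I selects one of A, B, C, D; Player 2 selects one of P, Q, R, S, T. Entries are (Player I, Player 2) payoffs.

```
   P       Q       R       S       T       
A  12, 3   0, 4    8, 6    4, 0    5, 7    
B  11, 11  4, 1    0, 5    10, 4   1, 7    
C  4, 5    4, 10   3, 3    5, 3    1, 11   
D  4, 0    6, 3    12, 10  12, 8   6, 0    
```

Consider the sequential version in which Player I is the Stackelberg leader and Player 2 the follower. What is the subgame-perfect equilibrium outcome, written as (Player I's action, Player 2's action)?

Backward induction with Player I moving first.
- A: Player 2 compares 3, 4, 6, 0, 7 and picks T; Player I would get 5.
- B: Player 2 compares 11, 1, 5, 4, 7 and picks P; Player I would get 11.
- C: Player 2 compares 5, 10, 3, 3, 11 and picks T; Player I would get 1.
- D: Player 2 compares 0, 3, 10, 8, 0 and picks R; Player I would get 12.
Maximizing over 5, 11, 1, 12, Player I chooses D. Subgame-perfect outcome: (D, R) with payoffs (12, 10).

(D, R)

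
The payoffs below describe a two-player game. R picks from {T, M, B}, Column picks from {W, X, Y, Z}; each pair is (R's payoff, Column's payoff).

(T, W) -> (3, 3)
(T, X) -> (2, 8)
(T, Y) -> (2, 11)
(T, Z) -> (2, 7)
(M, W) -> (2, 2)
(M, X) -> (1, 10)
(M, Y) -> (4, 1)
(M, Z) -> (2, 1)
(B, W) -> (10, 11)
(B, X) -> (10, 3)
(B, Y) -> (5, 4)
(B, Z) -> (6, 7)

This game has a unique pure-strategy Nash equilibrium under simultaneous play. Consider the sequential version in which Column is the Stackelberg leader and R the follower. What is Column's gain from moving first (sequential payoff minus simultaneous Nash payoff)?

Backward induction with Column moving first.
- W: R compares 3, 2, 10 and picks B; Column would get 11.
- X: R compares 2, 1, 10 and picks B; Column would get 3.
- Y: R compares 2, 4, 5 and picks B; Column would get 4.
- Z: R compares 2, 2, 6 and picks B; Column would get 7.
Column's induced payoffs are 11, 3, 4, 7, so Column commits to W. Subgame-perfect outcome: (B, W) with payoffs (10, 11).
Now find the simultaneous Nash equilibrium.
R's best replies: W→B; X→B; Y→B; Z→B.
Column's best replies: T→Y; M→X; B→W.
The unique mutual best reply is (B, W), giving (10, 11).
Column's commitment gain: 11 − 11 = 0.

0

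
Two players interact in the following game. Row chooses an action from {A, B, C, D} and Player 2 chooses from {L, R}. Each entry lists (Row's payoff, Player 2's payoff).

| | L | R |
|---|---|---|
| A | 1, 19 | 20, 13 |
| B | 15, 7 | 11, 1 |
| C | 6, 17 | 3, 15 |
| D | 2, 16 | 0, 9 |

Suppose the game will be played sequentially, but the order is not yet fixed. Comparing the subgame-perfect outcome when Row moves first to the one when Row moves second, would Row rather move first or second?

second

If Row leads: Player 2's best replies are A→L, B→L, C→L, D→L; Row's induced payoffs 1, 15, 6, 2; outcome (B, L), payoffs (15, 7).
If Player 2 leads: Row's best replies are L→B, R→A; Player 2's induced payoffs 7, 13; outcome (A, R), payoffs (20, 13).
Row gets 15 moving first and 20 moving second, so Row prefers to move second.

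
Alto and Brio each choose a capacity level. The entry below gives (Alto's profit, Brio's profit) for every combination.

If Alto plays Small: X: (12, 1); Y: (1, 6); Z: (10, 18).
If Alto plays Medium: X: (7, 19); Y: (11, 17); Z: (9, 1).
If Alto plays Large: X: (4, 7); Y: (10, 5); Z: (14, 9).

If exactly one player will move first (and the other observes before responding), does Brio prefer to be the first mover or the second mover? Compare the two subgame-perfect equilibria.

first

If Alto leads: Brio's best replies are Small→Z, Medium→X, Large→Z; Alto's induced payoffs 10, 7, 14; outcome (Large, Z), payoffs (14, 9).
If Brio leads: Alto's best replies are X→Small, Y→Medium, Z→Large; Brio's induced payoffs 1, 17, 9; outcome (Medium, Y), payoffs (11, 17).
Brio gets 17 moving first and 9 moving second, so Brio prefers to move first.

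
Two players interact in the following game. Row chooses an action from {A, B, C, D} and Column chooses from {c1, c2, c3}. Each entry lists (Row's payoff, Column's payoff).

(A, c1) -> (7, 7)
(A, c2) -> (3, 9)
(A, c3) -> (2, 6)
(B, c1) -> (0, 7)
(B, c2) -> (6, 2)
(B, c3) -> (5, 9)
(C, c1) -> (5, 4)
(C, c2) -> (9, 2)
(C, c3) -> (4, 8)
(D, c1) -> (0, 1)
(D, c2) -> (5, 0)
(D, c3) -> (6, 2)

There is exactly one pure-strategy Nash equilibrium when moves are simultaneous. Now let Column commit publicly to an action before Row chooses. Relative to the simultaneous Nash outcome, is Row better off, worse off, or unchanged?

Backward induction with Column moving first.
- c1: BR = A, leader payoff 7.
- c2: BR = C, leader payoff 2.
- c3: BR = D, leader payoff 2.
Maximizing over 7, 2, 2, Column chooses c1. Subgame-perfect outcome: (A, c1) with payoffs (7, 7).
For the simultaneous game, intersect best replies.
Row's best replies: c1→A; c2→C; c3→D.
Column's best replies: A→c2; B→c3; C→c3; D→c3.
Only (D, c3) has each player best-responding; Nash payoffs (6, 2).
Row earns 7 sequentially versus 6 at the Nash outcome: better off.

better off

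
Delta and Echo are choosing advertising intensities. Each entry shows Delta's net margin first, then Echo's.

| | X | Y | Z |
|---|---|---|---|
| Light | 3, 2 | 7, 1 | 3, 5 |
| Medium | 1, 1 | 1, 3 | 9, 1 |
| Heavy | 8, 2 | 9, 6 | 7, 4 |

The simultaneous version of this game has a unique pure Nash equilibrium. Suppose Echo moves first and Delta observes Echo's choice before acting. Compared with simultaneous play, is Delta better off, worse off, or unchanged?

Backward induction with Echo moving first.
- X: BR = Heavy, leader payoff 2.
- Y: BR = Heavy, leader payoff 6.
- Z: BR = Medium, leader payoff 1.
Echo's induced payoffs are 2, 6, 1, so Echo commits to Y. Subgame-perfect outcome: (Heavy, Y) with payoffs (9, 6).
Under simultaneous play:
Delta's best replies: X→Heavy; Y→Heavy; Z→Medium.
Echo's best replies: Light→Z; Medium→Y; Heavy→Y.
Only (Heavy, Y) has each player best-responding; Nash payoffs (9, 6).
Delta earns 9 sequentially versus 9 at the Nash outcome: unchanged.

unchanged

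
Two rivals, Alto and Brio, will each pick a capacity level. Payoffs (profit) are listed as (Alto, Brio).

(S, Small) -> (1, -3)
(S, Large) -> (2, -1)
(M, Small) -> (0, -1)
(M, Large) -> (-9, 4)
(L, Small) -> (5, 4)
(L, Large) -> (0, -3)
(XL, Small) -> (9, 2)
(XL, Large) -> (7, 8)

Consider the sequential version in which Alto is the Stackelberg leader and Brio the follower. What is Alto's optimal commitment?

XL

Work backward from Brio's decision.
- S: BR = Large, leader payoff 2.
- M: BR = Large, leader payoff -9.
- L: BR = Small, leader payoff 5.
- XL: BR = Large, leader payoff 7.
Alto's induced payoffs are 2, -9, 5, 7, so Alto commits to XL. Subgame-perfect outcome: (XL, Large) with payoffs (7, 8).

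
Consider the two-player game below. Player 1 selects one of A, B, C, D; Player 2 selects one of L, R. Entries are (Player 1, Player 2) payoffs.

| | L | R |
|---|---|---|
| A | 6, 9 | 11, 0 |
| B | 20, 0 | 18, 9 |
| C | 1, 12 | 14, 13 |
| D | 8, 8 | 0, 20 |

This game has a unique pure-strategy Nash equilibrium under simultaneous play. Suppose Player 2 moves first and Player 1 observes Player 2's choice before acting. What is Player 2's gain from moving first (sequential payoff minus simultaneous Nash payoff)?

0

Backward induction with Player 2 moving first.
- L → Player 1 plays B (best of 6, 20, 1, 8); Player 2 gets 0.
- R → Player 1 plays B (best of 11, 18, 14, 0); Player 2 gets 9.
Player 2's induced payoffs are 0, 9, so Player 2 commits to R. Subgame-perfect outcome: (B, R) with payoffs (18, 9).
For the simultaneous game, intersect best replies.
Player 1's best replies: L→B; R→B.
Player 2's best replies: A→L; B→R; C→R; D→R.
Only (B, R) has each player best-responding; Nash payoffs (18, 9).
Player 2's commitment gain: 9 − 9 = 0.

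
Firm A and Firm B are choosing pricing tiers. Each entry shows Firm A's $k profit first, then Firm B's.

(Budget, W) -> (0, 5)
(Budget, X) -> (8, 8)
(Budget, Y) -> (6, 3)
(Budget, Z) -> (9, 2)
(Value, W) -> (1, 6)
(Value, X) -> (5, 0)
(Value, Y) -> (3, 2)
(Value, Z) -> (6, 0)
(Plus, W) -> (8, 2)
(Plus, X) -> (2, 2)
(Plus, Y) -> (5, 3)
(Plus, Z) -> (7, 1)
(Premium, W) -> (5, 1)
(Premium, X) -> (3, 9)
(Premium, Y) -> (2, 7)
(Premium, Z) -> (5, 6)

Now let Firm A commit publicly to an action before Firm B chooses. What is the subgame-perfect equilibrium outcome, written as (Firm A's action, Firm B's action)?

(Budget, X)

Solve by backward induction (Firm A leads).
- Budget: Firm B compares 5, 8, 3, 2 and picks X; Firm A would get 8.
- Value: Firm B compares 6, 0, 2, 0 and picks W; Firm A would get 1.
- Plus: Firm B compares 2, 2, 3, 1 and picks Y; Firm A would get 5.
- Premium: Firm B compares 1, 9, 7, 6 and picks X; Firm A would get 3.
Among 8, 1, 5, 3, the best is 8 at Budget. Subgame-perfect outcome: (Budget, X) with payoffs (8, 8).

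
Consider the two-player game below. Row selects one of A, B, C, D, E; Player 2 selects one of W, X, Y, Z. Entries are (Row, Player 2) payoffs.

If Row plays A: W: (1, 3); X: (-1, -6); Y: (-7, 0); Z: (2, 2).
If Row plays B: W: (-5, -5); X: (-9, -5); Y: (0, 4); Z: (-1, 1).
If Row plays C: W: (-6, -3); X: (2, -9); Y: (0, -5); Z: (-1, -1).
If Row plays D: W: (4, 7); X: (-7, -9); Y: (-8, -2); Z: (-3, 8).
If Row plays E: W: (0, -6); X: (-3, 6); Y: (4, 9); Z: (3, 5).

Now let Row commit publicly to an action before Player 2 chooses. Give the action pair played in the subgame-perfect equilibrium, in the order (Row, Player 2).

(E, Y)

Player 2 best-responds to each possible Row move:
- A: Player 2 compares 3, -6, 0, 2 and picks W; Row would get 1.
- B: Player 2 compares -5, -5, 4, 1 and picks Y; Row would get 0.
- C: Player 2 compares -3, -9, -5, -1 and picks Z; Row would get -1.
- D: Player 2 compares 7, -9, -2, 8 and picks Z; Row would get -3.
- E: Player 2 compares -6, 6, 9, 5 and picks Y; Row would get 4.
Row's induced payoffs are 1, 0, -1, -3, 4, so Row commits to E. Subgame-perfect outcome: (E, Y) with payoffs (4, 9).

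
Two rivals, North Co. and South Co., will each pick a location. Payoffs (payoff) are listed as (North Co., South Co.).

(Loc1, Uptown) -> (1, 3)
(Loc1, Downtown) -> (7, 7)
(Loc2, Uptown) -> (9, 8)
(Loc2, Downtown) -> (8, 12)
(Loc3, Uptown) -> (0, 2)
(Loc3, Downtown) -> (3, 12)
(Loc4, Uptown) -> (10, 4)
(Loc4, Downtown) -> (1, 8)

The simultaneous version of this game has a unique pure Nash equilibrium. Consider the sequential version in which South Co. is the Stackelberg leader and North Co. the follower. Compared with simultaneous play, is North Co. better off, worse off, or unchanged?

unchanged

Work backward from North Co.'s decision.
- Uptown: BR = Loc4, leader payoff 4.
- Downtown: BR = Loc2, leader payoff 12.
South Co.'s induced payoffs are 4, 12, so South Co. commits to Downtown. Subgame-perfect outcome: (Loc2, Downtown) with payoffs (8, 12).
Now find the simultaneous Nash equilibrium.
North Co.'s best replies: Uptown→Loc4; Downtown→Loc2.
South Co.'s best replies: Loc1→Downtown; Loc2→Downtown; Loc3→Downtown; Loc4→Downtown.
Only (Loc2, Downtown) has each player best-responding; Nash payoffs (8, 12).
North Co. earns 8 sequentially versus 8 at the Nash outcome: unchanged.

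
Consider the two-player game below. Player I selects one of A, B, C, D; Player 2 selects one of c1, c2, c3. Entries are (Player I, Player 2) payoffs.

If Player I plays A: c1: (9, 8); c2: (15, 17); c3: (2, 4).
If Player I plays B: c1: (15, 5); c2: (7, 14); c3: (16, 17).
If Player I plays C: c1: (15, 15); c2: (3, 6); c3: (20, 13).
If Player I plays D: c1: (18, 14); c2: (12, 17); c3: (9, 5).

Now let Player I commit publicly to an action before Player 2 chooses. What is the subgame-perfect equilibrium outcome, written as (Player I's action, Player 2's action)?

Backward induction with Player I moving first.
- A: BR = c2, leader payoff 15.
- B: BR = c3, leader payoff 16.
- C: BR = c1, leader payoff 15.
- D: BR = c2, leader payoff 12.
Maximizing over 15, 16, 15, 12, Player I chooses B. Subgame-perfect outcome: (B, c3) with payoffs (16, 17).

(B, c3)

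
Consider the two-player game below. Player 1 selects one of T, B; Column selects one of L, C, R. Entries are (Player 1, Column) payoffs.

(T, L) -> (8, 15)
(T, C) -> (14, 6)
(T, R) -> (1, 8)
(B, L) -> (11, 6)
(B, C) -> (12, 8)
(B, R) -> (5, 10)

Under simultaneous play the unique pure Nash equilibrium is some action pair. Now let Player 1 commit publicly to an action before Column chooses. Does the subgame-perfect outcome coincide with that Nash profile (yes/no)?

no

Work backward from Column's decision.
- T → Column plays L (best of 15, 6, 8); Player 1 gets 8.
- B → Column plays R (best of 6, 8, 10); Player 1 gets 5.
Maximizing over 8, 5, Player 1 chooses T. Subgame-perfect outcome: (T, L) with payoffs (8, 15).
Under simultaneous play:
Player 1's best replies: L→B; C→T; R→B.
Column's best replies: T→L; B→R.
Only (B, R) has each player best-responding; Nash payoffs (5, 10).
Sequential outcome (T, L) differs from the Nash profile (B, R).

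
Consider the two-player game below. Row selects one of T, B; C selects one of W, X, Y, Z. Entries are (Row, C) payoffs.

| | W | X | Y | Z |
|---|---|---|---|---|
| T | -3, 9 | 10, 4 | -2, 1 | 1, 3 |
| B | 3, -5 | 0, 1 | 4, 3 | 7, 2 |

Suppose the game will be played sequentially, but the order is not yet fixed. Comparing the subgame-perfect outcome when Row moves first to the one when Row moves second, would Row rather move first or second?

second

If Row leads: C's best replies are T→W, B→Y; Row's induced payoffs -3, 4; outcome (B, Y), payoffs (4, 3).
If C leads: Row's best replies are W→B, X→T, Y→B, Z→B; C's induced payoffs -5, 4, 3, 2; outcome (T, X), payoffs (10, 4).
Row gets 4 moving first and 10 moving second, so Row prefers to move second.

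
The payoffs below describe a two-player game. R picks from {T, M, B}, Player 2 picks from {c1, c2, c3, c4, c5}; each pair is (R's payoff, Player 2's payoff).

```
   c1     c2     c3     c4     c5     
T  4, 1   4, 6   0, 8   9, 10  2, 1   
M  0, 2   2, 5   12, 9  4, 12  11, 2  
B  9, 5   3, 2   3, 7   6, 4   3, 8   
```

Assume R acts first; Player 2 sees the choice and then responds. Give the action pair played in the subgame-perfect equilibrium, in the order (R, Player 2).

Solve by backward induction (R leads).
- T: Player 2 compares 1, 6, 8, 10, 1 and picks c4; R would get 9.
- M: Player 2 compares 2, 5, 9, 12, 2 and picks c4; R would get 4.
- B: Player 2 compares 5, 2, 7, 4, 8 and picks c5; R would get 3.
Among 9, 4, 3, the best is 9 at T. Subgame-perfect outcome: (T, c4) with payoffs (9, 10).

(T, c4)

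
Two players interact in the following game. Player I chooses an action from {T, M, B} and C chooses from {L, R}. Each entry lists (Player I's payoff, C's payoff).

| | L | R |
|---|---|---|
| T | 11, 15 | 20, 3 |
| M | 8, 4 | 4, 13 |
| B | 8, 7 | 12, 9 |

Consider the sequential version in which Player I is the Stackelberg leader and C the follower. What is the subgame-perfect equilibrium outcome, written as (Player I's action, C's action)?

Work backward from C's decision.
- T: BR = L, leader payoff 11.
- M: BR = R, leader payoff 4.
- B: BR = R, leader payoff 12.
Player I's induced payoffs are 11, 4, 12, so Player I commits to B. Subgame-perfect outcome: (B, R) with payoffs (12, 9).

(B, R)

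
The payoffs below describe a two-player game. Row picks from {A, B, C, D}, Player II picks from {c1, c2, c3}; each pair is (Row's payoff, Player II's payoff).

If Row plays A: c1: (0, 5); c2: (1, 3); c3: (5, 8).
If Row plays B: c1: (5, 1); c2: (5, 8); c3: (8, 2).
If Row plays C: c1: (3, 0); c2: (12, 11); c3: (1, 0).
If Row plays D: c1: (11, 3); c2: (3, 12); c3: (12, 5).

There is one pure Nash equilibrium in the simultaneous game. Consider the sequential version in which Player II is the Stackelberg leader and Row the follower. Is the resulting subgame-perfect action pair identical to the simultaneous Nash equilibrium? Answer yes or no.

Row best-responds to each possible Player II move:
- c1: Row compares 0, 5, 3, 11 and picks D; Player II would get 3.
- c2: Row compares 1, 5, 12, 3 and picks C; Player II would get 11.
- c3: Row compares 5, 8, 1, 12 and picks D; Player II would get 5.
Among 3, 11, 5, the best is 11 at c2. Subgame-perfect outcome: (C, c2) with payoffs (12, 11).
Now find the simultaneous Nash equilibrium.
Row's best replies: c1→D; c2→C; c3→D.
Player II's best replies: A→c3; B→c2; C→c2; D→c2.
Only (C, c2) has each player best-responding; Nash payoffs (12, 11).
Sequential outcome (C, c2) coincides with the Nash profile (C, c2).

yes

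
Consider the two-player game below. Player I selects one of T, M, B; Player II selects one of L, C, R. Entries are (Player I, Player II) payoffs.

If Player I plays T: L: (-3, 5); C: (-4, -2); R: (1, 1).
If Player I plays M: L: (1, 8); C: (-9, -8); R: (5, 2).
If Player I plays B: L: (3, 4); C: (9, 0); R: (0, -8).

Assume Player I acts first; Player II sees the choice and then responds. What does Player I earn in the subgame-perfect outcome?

Backward induction with Player I moving first.
- T: BR = L, leader payoff -3.
- M: BR = L, leader payoff 1.
- B: BR = L, leader payoff 3.
Player I's induced payoffs are -3, 1, 3, so Player I commits to B. Subgame-perfect outcome: (B, L) with payoffs (3, 4).

3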